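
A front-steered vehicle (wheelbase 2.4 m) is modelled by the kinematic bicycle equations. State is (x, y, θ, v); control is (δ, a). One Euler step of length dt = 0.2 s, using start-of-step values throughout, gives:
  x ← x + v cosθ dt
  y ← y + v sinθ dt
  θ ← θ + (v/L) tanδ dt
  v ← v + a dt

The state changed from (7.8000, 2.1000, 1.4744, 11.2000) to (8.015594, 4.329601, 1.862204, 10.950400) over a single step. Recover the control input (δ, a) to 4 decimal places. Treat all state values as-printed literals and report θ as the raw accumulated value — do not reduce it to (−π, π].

δ = 0.3938, a = -1.2480

a = (v'−v)/dt = (-0.249600)/0.2 = -1.2480
Δθ = θ'−θ = 0.387804;  (v·dt/L) = 11.2000·0.2/2.4 = 0.933333
tan δ = Δθ·L/(v·dt) = 0.415504  →  δ = 0.3938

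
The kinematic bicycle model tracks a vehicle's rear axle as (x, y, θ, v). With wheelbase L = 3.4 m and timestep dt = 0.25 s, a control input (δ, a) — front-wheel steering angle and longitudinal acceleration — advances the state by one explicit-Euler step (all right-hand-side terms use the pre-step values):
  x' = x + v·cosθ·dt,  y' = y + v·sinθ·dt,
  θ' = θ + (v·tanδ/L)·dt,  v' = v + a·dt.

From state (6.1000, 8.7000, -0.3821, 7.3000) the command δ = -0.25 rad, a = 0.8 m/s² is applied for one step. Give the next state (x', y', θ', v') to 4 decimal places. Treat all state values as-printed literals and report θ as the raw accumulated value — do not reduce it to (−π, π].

(7.7934, 8.0195, -0.5192, 7.5000)

x' = 6.1000 + 7.3000·cos(-0.3821)·0.25 = 7.7934
y' = 8.7000 + 7.3000·sin(-0.3821)·0.25 = 8.0195
θ' = -0.3821 + (7.3000/3.4)·tan(-0.25)·0.25 = -0.5192
v' = 7.3000 + 0.8000·0.25 = 7.5000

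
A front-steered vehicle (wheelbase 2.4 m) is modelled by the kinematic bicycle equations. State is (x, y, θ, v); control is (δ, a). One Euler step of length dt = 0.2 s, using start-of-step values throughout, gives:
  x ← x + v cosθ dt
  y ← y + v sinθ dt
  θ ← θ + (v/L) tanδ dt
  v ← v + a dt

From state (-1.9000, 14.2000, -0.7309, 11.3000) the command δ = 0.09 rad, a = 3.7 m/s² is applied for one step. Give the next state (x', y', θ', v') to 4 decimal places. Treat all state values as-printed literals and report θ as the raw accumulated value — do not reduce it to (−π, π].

x' = -1.9000 + 11.3000·cos(-0.7309)·0.2 = -0.2173
y' = 14.2000 + 11.3000·sin(-0.7309)·0.2 = 12.6914
θ' = -0.7309 + (11.3000/2.4)·tan(0.09)·0.2 = -0.6459
v' = 11.3000 + 3.7000·0.2 = 12.0400

(-0.2173, 12.6914, -0.6459, 12.0400)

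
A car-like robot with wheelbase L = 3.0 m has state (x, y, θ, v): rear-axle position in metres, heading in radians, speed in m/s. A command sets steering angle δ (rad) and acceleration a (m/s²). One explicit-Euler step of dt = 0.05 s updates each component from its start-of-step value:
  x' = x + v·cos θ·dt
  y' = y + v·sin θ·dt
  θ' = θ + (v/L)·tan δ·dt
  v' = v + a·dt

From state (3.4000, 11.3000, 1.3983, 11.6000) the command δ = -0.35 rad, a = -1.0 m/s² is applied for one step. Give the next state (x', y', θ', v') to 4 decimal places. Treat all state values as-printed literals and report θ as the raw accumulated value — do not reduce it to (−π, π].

x' = 3.4000 + 11.6000·cos(1.3983)·0.05 = 3.4996
y' = 11.3000 + 11.6000·sin(1.3983)·0.05 = 11.8714
θ' = 1.3983 + (11.6000/3.0)·tan(-0.35)·0.05 = 1.3277
v' = 11.6000 − 1.0000·0.05 = 11.5500

(3.4996, 11.8714, 1.3277, 11.5500)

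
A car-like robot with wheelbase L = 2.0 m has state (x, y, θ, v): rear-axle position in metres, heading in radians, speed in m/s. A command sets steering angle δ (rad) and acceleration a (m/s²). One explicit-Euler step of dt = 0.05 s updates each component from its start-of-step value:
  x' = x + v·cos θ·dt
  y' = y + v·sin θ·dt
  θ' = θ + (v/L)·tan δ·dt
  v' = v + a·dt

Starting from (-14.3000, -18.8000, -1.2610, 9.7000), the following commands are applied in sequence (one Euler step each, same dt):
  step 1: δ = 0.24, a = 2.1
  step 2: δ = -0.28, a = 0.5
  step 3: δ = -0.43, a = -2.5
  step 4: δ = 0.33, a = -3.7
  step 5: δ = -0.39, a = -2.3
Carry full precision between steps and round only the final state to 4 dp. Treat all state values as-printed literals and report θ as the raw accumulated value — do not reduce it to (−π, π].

after step 1 (δ=0.24, a=2.1): (-14.152141, -19.261912, -1.201656, 9.805000)
after step 2 (δ=-0.28, a=0.5): (-13.975252, -19.719138, -1.272143, 9.830000)
after step 3 (δ=-0.43, a=-2.5): (-13.830636, -20.188881, -1.384849, 9.705000)
after step 4 (δ=0.33, a=-3.7): (-13.740924, -20.665766, -1.301744, 9.520000)
after step 5 (δ=-0.39, a=-2.3): (-13.614395, -21.124641, -1.399575, 9.405000)

(-13.6144, -21.1246, -1.3996, 9.4050)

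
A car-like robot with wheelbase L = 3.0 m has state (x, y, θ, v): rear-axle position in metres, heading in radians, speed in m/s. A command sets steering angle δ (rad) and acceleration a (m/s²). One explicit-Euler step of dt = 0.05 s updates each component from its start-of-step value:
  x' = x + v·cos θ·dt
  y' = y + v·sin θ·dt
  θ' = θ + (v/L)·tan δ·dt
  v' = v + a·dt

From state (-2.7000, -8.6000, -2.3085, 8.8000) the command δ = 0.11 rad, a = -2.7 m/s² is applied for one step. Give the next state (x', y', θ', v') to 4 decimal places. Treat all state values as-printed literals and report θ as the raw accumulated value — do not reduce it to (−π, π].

x' = -2.7000 + 8.8000·cos(-2.3085)·0.05 = -2.9959
y' = -8.6000 + 8.8000·sin(-2.3085)·0.05 = -8.9256
θ' = -2.3085 + (8.8000/3.0)·tan(0.11)·0.05 = -2.2923
v' = 8.8000 − 2.7000·0.05 = 8.6650

(-2.9959, -8.9256, -2.2923, 8.6650)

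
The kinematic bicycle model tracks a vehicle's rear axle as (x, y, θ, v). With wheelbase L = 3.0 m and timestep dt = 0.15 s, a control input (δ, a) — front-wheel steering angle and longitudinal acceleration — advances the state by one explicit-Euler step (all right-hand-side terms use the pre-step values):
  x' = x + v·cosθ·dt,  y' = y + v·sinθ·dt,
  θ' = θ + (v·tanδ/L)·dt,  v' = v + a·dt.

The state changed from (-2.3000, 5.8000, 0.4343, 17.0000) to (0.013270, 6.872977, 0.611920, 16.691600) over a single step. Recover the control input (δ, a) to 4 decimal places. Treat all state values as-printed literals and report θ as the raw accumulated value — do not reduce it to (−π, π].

a = (v'−v)/dt = (-0.308400)/0.15 = -2.0560
Δθ = θ'−θ = 0.177620;  (v·dt/L) = 17.0000·0.15/3.0 = 0.850000
tan δ = Δθ·L/(v·dt) = 0.208965  →  δ = 0.2060

δ = 0.2060, a = -2.0560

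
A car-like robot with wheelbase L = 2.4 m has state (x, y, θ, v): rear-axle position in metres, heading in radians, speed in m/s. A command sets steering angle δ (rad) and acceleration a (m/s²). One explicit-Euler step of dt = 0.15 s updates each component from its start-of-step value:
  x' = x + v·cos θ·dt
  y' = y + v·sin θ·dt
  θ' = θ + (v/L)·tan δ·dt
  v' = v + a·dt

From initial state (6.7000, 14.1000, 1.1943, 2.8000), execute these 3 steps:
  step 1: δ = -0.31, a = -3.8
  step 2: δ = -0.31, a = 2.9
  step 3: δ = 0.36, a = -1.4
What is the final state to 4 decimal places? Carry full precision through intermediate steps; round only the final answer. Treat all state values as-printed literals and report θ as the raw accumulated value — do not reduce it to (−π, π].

(7.1782, 15.1494, 1.1563, 2.4550)

after step 1 (δ=-0.31, a=-3.8): (6.854419, 14.490583, 1.138243, 2.230000)
after step 2 (δ=-0.31, a=2.9): (6.994638, 14.794275, 1.093597, 2.665000)
after step 3 (δ=0.36, a=-1.4): (7.178241, 15.149366, 1.156292, 2.455000)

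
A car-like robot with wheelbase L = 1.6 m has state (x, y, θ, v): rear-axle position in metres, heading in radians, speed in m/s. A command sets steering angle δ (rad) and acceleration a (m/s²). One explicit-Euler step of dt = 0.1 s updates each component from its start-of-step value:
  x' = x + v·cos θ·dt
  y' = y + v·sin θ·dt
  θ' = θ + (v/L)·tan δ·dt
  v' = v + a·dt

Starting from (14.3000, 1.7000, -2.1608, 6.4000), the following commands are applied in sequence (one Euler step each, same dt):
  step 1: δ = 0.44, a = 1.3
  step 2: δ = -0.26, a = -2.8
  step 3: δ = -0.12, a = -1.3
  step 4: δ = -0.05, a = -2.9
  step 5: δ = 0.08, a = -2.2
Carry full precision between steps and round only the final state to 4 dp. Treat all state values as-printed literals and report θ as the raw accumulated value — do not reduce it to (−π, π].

after step 1 (δ=0.44, a=1.3): (13.943927, 1.168199, -1.972488, 6.530000)
after step 2 (δ=-0.26, a=-2.8): (13.688620, 0.567177, -2.081058, 6.250000)
after step 3 (δ=-0.12, a=-1.3): (13.383366, 0.021792, -2.128159, 6.120000)
after step 4 (δ=-0.05, a=-2.9): (13.059649, -0.497584, -2.147300, 5.830000)
after step 5 (δ=0.08, a=-2.2): (12.741858, -0.986356, -2.118088, 5.610000)

(12.7419, -0.9864, -2.1181, 5.6100)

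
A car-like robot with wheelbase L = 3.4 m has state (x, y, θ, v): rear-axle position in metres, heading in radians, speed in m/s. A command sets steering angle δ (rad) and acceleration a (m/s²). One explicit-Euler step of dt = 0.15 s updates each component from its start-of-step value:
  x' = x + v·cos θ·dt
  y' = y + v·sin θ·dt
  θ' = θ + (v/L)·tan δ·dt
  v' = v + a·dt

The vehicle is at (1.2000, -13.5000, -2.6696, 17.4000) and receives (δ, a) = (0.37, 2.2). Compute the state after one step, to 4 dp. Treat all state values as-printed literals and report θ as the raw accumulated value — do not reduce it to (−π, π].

(-1.1246, -14.6867, -2.3719, 17.7300)

x' = 1.2000 + 17.4000·cos(-2.6696)·0.15 = -1.1246
y' = -13.5000 + 17.4000·sin(-2.6696)·0.15 = -14.6867
θ' = -2.6696 + (17.4000/3.4)·tan(0.37)·0.15 = -2.3719
v' = 17.4000 + 2.2000·0.15 = 17.7300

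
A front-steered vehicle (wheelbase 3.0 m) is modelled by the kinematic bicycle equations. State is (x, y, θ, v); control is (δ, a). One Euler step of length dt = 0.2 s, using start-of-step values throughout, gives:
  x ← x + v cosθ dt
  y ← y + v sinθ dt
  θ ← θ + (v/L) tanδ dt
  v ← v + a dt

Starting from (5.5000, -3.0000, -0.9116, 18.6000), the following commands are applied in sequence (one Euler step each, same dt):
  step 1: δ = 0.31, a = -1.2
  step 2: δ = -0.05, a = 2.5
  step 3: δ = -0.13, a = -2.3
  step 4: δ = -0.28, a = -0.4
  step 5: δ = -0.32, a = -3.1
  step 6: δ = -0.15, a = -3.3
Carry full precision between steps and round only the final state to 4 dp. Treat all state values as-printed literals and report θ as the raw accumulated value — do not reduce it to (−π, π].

(18.8017, -19.0658, -1.6758, 17.0400)

after step 1 (δ=0.31, a=-1.2): (7.778432, -5.940603, -0.514394, 18.360000)
after step 2 (δ=-0.05, a=2.5): (10.975243, -7.747254, -0.575645, 18.860000)
after step 3 (δ=-0.13, a=-2.3): (14.139352, -9.800640, -0.740025, 18.400000)
after step 4 (δ=-0.28, a=-0.4): (16.856854, -12.282088, -1.092759, 18.320000)
after step 5 (δ=-0.32, a=-3.1): (18.542432, -15.535351, -1.497496, 17.700000)
after step 6 (δ=-0.15, a=-3.3): (18.801684, -19.065845, -1.675835, 17.040000)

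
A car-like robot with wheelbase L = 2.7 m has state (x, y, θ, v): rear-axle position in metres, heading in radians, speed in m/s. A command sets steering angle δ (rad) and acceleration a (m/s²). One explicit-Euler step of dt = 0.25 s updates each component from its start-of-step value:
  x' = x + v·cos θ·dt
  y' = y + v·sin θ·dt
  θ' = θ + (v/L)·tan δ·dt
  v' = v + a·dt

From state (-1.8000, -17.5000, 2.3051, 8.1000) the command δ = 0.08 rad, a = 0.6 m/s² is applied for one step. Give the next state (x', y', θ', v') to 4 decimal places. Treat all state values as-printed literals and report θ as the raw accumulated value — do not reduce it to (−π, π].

(-3.1569, -15.9968, 2.3652, 8.2500)

x' = -1.8000 + 8.1000·cos(2.3051)·0.25 = -3.1569
y' = -17.5000 + 8.1000·sin(2.3051)·0.25 = -15.9968
θ' = 2.3051 + (8.1000/2.7)·tan(0.08)·0.25 = 2.3652
v' = 8.1000 + 0.6000·0.25 = 8.2500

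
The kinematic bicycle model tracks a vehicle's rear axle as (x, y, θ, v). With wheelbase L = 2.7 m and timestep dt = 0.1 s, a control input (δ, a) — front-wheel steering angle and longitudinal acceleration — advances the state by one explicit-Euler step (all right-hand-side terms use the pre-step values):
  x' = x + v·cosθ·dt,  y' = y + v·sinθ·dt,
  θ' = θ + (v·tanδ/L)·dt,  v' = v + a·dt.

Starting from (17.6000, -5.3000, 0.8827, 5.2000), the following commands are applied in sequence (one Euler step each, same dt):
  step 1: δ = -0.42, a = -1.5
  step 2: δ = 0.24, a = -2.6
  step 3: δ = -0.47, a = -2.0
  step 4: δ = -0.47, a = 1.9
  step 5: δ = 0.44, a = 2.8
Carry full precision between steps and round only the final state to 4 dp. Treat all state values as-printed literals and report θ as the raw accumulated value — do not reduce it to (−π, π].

after step 1 (δ=-0.42, a=-1.5): (17.930235, -4.898323, 0.796693, 5.050000)
after step 2 (δ=0.24, a=-2.6): (18.283268, -4.537223, 0.842465, 4.790000)
after step 3 (δ=-0.47, a=-2.0): (18.602103, -4.179752, 0.752348, 4.590000)
after step 4 (δ=-0.47, a=1.9): (18.937213, -3.866093, 0.665993, 4.780000)
after step 5 (δ=0.44, a=2.8): (19.313066, -3.570765, 0.749339, 5.060000)

(19.3131, -3.5708, 0.7493, 5.0600)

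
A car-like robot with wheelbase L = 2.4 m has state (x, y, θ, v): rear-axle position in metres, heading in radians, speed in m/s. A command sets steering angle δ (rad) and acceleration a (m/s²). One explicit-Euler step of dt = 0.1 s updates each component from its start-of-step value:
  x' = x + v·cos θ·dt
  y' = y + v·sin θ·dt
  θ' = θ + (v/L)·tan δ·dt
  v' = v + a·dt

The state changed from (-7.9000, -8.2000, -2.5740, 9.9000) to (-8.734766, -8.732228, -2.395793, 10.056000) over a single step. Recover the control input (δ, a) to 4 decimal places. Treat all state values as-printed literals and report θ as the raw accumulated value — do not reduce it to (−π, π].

a = (v'−v)/dt = (0.156000)/0.1 = 1.5600
Δθ = θ'−θ = 0.178207;  (v·dt/L) = 9.9000·0.1/2.4 = 0.412500
tan δ = Δθ·L/(v·dt) = 0.432017  →  δ = 0.4078

δ = 0.4078, a = 1.5600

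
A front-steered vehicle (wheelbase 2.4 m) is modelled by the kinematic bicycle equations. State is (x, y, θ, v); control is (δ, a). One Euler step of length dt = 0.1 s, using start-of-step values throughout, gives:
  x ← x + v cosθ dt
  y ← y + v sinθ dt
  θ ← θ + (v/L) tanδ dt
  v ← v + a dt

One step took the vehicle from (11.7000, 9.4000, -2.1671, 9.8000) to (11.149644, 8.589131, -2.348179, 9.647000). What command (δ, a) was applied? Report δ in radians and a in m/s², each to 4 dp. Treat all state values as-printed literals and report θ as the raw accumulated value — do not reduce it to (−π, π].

δ = -0.4174, a = -1.5300

a = (v'−v)/dt = (-0.153000)/0.1 = -1.5300
Δθ = θ'−θ = -0.181079;  (v·dt/L) = 9.8000·0.1/2.4 = 0.408333
tan δ = Δθ·L/(v·dt) = -0.443459  →  δ = -0.4174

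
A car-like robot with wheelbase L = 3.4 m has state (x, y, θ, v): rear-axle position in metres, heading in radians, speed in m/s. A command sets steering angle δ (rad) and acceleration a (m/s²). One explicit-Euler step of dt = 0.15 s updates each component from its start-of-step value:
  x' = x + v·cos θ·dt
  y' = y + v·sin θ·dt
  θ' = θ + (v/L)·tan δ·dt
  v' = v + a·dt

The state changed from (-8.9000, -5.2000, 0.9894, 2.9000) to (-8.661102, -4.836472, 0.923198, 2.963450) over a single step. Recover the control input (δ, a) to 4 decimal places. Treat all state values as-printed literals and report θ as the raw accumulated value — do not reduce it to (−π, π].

δ = -0.4775, a = 0.4230

a = (v'−v)/dt = (0.063450)/0.15 = 0.4230
Δθ = θ'−θ = -0.066202;  (v·dt/L) = 2.9000·0.15/3.4 = 0.127941
tan δ = Δθ·L/(v·dt) = -0.517441  →  δ = -0.4775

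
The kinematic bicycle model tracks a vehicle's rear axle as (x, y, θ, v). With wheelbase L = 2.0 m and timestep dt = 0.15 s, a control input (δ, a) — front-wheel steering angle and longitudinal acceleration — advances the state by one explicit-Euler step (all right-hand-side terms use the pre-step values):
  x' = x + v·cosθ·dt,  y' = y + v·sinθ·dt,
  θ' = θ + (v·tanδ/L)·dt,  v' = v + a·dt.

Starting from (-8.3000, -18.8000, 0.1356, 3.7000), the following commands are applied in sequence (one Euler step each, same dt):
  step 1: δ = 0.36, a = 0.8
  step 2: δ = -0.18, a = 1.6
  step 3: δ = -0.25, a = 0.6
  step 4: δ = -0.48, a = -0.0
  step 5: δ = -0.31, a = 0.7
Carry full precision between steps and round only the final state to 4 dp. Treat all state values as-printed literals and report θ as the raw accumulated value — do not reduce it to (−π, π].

after step 1 (δ=0.36, a=0.8): (-7.750095, -18.724972, 0.240052, 3.820000)
after step 2 (δ=-0.18, a=1.6): (-7.193525, -18.588740, 0.187918, 4.060000)
after step 3 (δ=-0.25, a=0.6): (-6.595246, -18.474971, 0.110166, 4.150000)
after step 4 (δ=-0.48, a=-0.0): (-5.976520, -18.406531, -0.051874, 4.150000)
after step 5 (δ=-0.31, a=0.7): (-5.354857, -18.438808, -0.151576, 4.255000)

(-5.3549, -18.4388, -0.1516, 4.2550)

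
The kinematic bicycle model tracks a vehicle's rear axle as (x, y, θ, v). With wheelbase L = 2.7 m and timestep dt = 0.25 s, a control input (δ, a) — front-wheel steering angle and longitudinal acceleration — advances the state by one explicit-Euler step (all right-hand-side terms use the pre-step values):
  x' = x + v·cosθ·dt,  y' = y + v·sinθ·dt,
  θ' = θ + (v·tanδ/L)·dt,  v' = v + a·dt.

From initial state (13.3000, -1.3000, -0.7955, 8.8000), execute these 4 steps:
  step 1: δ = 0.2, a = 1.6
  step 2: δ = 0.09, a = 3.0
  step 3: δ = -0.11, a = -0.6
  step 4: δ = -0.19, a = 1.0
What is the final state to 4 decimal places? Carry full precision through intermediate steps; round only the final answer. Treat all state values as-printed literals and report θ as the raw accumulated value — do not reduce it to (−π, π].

(20.7567, -7.0273, -0.8297, 10.0500)

after step 1 (δ=0.2, a=1.6): (14.839841, -2.871270, -0.630329, 9.200000)
after step 2 (δ=0.09, a=3.0): (16.697859, -4.226914, -0.553455, 9.950000)
after step 3 (δ=-0.11, a=-0.6): (18.814009, -5.534417, -0.655208, 9.800000)
after step 4 (δ=-0.19, a=1.0): (20.756666, -7.027261, -0.829720, 10.050000)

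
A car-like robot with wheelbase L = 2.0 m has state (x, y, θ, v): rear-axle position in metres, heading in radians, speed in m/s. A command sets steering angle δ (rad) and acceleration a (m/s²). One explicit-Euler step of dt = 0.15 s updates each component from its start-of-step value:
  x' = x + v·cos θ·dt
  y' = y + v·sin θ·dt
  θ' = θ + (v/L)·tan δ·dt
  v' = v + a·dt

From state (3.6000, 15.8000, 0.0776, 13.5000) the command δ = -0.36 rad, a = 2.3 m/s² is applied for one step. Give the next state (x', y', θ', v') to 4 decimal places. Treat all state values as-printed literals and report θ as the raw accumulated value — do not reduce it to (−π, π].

(5.6189, 15.9570, -0.3035, 13.8450)

x' = 3.6000 + 13.5000·cos(0.0776)·0.15 = 5.6189
y' = 15.8000 + 13.5000·sin(0.0776)·0.15 = 15.9570
θ' = 0.0776 + (13.5000/2.0)·tan(-0.36)·0.15 = -0.3035
v' = 13.5000 + 2.3000·0.15 = 13.8450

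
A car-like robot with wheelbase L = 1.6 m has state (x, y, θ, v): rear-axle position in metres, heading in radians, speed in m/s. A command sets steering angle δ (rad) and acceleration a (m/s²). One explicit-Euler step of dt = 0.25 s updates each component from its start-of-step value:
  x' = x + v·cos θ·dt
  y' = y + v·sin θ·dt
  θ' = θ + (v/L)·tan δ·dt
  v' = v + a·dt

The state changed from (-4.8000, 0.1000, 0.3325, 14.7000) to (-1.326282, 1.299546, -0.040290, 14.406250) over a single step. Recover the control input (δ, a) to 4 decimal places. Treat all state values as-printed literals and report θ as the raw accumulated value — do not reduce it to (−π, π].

a = (v'−v)/dt = (-0.293750)/0.25 = -1.1750
Δθ = θ'−θ = -0.372790;  (v·dt/L) = 14.7000·0.25/1.6 = 2.296875
tan δ = Δθ·L/(v·dt) = -0.162303  →  δ = -0.1609

δ = -0.1609, a = -1.1750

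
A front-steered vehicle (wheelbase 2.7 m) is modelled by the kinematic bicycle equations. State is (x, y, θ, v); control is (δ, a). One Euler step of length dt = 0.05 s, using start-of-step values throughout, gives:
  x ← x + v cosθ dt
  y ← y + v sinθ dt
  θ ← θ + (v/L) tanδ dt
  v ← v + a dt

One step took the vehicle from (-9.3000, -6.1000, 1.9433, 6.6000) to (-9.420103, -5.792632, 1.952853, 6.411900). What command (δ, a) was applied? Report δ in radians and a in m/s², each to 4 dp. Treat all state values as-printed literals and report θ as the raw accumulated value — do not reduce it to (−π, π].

a = (v'−v)/dt = (-0.188100)/0.05 = -3.7620
Δθ = θ'−θ = 0.009553;  (v·dt/L) = 6.6000·0.05/2.7 = 0.122222
tan δ = Δθ·L/(v·dt) = 0.078161  →  δ = 0.0780

δ = 0.0780, a = -3.7620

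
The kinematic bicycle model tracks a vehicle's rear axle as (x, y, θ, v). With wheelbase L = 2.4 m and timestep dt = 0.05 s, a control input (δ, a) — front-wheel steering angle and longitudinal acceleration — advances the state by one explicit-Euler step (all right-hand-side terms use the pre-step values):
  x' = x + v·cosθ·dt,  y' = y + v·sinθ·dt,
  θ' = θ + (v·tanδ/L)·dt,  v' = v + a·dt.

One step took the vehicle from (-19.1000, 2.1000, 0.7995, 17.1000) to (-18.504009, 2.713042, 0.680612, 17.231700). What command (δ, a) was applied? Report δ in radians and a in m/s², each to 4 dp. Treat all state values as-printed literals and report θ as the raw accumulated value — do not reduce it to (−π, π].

δ = -0.3221, a = 2.6340

a = (v'−v)/dt = (0.131700)/0.05 = 2.6340
Δθ = θ'−θ = -0.118888;  (v·dt/L) = 17.1000·0.05/2.4 = 0.356250
tan δ = Δθ·L/(v·dt) = -0.333721  →  δ = -0.3221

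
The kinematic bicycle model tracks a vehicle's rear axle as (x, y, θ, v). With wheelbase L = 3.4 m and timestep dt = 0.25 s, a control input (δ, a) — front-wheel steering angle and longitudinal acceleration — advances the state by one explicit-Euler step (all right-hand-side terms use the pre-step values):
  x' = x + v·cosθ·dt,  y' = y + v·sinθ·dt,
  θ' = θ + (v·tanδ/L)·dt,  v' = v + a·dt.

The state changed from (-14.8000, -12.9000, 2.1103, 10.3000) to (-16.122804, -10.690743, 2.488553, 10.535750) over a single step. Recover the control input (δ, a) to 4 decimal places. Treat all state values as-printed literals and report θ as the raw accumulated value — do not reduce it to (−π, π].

δ = 0.4632, a = 0.9430

a = (v'−v)/dt = (0.235750)/0.25 = 0.9430
Δθ = θ'−θ = 0.378253;  (v·dt/L) = 10.3000·0.25/3.4 = 0.757353
tan δ = Δθ·L/(v·dt) = 0.499441  →  δ = 0.4632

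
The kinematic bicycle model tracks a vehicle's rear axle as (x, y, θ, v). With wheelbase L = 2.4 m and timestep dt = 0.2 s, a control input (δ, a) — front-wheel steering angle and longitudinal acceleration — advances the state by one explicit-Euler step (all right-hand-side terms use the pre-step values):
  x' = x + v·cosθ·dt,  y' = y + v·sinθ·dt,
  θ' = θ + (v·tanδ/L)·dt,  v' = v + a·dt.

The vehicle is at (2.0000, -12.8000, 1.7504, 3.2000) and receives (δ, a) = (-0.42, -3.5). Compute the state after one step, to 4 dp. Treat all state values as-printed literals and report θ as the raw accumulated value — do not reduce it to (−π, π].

x' = 2.0000 + 3.2000·cos(1.7504)·0.2 = 1.8857
y' = -12.8000 + 3.2000·sin(1.7504)·0.2 = -12.1703
θ' = 1.7504 + (3.2000/2.4)·tan(-0.42)·0.2 = 1.6313
v' = 3.2000 − 3.5000·0.2 = 2.5000

(1.8857, -12.1703, 1.6313, 2.5000)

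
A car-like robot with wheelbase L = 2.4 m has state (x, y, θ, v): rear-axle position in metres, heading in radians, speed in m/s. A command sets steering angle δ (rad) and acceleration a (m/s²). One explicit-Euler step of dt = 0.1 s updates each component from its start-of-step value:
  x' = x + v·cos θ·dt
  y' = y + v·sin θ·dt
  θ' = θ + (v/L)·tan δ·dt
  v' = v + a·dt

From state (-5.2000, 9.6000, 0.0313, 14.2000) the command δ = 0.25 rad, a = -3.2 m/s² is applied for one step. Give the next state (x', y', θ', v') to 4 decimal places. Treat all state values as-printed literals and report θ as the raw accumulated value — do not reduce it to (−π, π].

(-3.7807, 9.6444, 0.1824, 13.8800)

x' = -5.2000 + 14.2000·cos(0.0313)·0.1 = -3.7807
y' = 9.6000 + 14.2000·sin(0.0313)·0.1 = 9.6444
θ' = 0.0313 + (14.2000/2.4)·tan(0.25)·0.1 = 0.1824
v' = 14.2000 − 3.2000·0.1 = 13.8800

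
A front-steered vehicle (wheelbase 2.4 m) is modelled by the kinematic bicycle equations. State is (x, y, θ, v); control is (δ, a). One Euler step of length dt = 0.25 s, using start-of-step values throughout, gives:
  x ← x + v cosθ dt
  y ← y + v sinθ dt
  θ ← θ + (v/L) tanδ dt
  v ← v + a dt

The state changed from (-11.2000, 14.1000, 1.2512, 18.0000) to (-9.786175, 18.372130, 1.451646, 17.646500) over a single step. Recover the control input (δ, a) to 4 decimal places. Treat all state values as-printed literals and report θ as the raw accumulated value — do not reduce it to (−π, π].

a = (v'−v)/dt = (-0.353500)/0.25 = -1.4140
Δθ = θ'−θ = 0.200446;  (v·dt/L) = 18.0000·0.25/2.4 = 1.875000
tan δ = Δθ·L/(v·dt) = 0.106905  →  δ = 0.1065

δ = 0.1065, a = -1.4140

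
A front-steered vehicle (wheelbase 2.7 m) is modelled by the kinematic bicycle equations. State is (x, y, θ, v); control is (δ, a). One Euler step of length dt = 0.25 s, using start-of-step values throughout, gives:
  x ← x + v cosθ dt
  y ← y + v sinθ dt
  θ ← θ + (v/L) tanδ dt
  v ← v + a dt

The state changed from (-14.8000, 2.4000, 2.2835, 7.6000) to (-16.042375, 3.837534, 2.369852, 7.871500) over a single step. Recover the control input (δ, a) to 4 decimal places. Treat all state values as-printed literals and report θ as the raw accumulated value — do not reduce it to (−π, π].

δ = 0.1221, a = 1.0860

a = (v'−v)/dt = (0.271500)/0.25 = 1.0860
Δθ = θ'−θ = 0.086352;  (v·dt/L) = 7.6000·0.25/2.7 = 0.703704
tan δ = Δθ·L/(v·dt) = 0.122711  →  δ = 0.1221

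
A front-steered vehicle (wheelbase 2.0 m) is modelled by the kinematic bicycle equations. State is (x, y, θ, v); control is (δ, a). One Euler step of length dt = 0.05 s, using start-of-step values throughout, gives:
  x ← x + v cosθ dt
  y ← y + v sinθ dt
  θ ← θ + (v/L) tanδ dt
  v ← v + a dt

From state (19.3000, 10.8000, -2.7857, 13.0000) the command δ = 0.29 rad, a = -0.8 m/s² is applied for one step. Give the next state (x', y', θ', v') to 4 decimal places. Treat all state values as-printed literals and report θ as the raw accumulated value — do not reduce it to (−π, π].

x' = 19.3000 + 13.0000·cos(-2.7857)·0.05 = 18.6907
y' = 10.8000 + 13.0000·sin(-2.7857)·0.05 = 10.5735
θ' = -2.7857 + (13.0000/2.0)·tan(0.29)·0.05 = -2.6887
v' = 13.0000 − 0.8000·0.05 = 12.9600

(18.6907, 10.5735, -2.6887, 12.9600)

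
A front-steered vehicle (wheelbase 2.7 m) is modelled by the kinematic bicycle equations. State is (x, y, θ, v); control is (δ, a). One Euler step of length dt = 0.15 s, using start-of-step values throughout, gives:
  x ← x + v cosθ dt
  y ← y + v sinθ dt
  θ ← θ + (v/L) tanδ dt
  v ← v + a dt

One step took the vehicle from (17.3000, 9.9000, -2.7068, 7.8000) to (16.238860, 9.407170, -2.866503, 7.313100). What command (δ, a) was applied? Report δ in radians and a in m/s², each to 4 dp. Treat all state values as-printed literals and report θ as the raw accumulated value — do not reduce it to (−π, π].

a = (v'−v)/dt = (-0.486900)/0.15 = -3.2460
Δθ = θ'−θ = -0.159703;  (v·dt/L) = 7.8000·0.15/2.7 = 0.433333
tan δ = Δθ·L/(v·dt) = -0.368545  →  δ = -0.3531

δ = -0.3531, a = -3.2460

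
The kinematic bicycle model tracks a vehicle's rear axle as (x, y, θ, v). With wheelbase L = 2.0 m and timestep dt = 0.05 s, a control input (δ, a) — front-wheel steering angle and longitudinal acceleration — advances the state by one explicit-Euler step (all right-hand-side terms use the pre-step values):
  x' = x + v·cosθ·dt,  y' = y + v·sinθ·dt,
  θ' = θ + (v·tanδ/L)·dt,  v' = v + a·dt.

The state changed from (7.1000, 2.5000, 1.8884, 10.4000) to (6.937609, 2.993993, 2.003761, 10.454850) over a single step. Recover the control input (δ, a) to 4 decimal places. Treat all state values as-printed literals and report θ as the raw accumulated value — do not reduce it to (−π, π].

δ = 0.4176, a = 1.0970

a = (v'−v)/dt = (0.054850)/0.05 = 1.0970
Δθ = θ'−θ = 0.115361;  (v·dt/L) = 10.4000·0.05/2.0 = 0.260000
tan δ = Δθ·L/(v·dt) = 0.443696  →  δ = 0.4176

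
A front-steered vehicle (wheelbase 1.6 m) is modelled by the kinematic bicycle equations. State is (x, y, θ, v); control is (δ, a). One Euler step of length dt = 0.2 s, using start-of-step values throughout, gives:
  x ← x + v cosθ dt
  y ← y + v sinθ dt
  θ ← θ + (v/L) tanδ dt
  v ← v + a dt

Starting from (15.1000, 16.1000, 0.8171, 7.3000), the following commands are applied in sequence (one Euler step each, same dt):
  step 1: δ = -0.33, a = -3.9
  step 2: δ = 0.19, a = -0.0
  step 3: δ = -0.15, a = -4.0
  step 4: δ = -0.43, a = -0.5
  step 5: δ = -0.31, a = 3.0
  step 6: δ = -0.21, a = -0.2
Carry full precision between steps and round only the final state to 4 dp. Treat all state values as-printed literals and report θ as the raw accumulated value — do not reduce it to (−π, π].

(21.5952, 19.3982, -0.1806, 6.1800)

after step 1 (δ=-0.33, a=-3.9): (16.099134, 17.164580, 0.504546, 6.520000)
after step 2 (δ=0.19, a=-0.0): (17.240648, 17.794947, 0.661287, 6.520000)
after step 3 (δ=-0.15, a=-4.0): (18.269768, 18.595776, 0.538112, 5.720000)
after step 4 (δ=-0.43, a=-0.5): (19.252096, 19.182093, 0.210197, 5.620000)
after step 5 (δ=-0.31, a=3.0): (20.351357, 19.416619, -0.014833, 6.220000)
after step 6 (δ=-0.21, a=-0.2): (21.595220, 19.398168, -0.180551, 6.180000)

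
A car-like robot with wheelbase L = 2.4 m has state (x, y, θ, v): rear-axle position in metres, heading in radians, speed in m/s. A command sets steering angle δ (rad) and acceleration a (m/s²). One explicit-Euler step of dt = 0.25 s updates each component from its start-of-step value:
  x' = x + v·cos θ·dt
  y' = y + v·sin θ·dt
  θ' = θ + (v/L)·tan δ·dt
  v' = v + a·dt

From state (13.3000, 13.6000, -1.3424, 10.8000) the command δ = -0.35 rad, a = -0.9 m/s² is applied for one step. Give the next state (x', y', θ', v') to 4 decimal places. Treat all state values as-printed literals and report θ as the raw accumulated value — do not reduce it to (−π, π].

x' = 13.3000 + 10.8000·cos(-1.3424)·0.25 = 13.9113
y' = 13.6000 + 10.8000·sin(-1.3424)·0.25 = 10.9701
θ' = -1.3424 + (10.8000/2.4)·tan(-0.35)·0.25 = -1.7531
v' = 10.8000 − 0.9000·0.25 = 10.5750

(13.9113, 10.9701, -1.7531, 10.5750)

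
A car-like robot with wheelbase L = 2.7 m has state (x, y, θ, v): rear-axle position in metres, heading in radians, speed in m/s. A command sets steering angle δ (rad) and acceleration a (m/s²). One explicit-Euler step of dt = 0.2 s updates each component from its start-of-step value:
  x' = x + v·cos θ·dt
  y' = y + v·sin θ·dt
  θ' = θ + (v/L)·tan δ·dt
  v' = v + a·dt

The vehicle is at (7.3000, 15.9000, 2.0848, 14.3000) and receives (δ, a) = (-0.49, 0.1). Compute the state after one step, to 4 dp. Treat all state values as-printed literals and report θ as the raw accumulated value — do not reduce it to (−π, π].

(5.8938, 18.3904, 1.5198, 14.3200)

x' = 7.3000 + 14.3000·cos(2.0848)·0.2 = 5.8938
y' = 15.9000 + 14.3000·sin(2.0848)·0.2 = 18.3904
θ' = 2.0848 + (14.3000/2.7)·tan(-0.49)·0.2 = 1.5198
v' = 14.3000 + 0.1000·0.2 = 14.3200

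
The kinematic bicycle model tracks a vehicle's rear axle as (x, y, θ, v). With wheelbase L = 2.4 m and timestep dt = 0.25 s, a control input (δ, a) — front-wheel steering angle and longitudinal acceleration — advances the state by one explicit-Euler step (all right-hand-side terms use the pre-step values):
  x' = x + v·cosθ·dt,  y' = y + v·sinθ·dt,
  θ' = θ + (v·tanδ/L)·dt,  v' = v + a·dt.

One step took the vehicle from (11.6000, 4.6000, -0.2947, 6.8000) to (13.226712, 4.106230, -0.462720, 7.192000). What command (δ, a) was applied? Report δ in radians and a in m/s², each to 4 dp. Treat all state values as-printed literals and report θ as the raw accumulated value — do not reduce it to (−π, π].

δ = -0.2329, a = 1.5680

a = (v'−v)/dt = (0.392000)/0.25 = 1.5680
Δθ = θ'−θ = -0.168020;  (v·dt/L) = 6.8000·0.25/2.4 = 0.708333
tan δ = Δθ·L/(v·dt) = -0.237205  →  δ = -0.2329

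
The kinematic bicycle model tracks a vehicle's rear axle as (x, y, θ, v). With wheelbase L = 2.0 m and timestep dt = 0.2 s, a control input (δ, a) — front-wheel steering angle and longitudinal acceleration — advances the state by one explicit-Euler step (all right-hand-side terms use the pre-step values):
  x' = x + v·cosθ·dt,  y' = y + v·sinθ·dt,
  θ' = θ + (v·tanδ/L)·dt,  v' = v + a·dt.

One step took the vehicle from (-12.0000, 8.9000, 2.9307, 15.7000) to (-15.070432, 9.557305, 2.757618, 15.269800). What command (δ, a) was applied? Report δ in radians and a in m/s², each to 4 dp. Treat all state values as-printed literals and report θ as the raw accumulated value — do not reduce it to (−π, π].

a = (v'−v)/dt = (-0.430200)/0.2 = -2.1510
Δθ = θ'−θ = -0.173082;  (v·dt/L) = 15.7000·0.2/2.0 = 1.570000
tan δ = Δθ·L/(v·dt) = -0.110243  →  δ = -0.1098

δ = -0.1098, a = -2.1510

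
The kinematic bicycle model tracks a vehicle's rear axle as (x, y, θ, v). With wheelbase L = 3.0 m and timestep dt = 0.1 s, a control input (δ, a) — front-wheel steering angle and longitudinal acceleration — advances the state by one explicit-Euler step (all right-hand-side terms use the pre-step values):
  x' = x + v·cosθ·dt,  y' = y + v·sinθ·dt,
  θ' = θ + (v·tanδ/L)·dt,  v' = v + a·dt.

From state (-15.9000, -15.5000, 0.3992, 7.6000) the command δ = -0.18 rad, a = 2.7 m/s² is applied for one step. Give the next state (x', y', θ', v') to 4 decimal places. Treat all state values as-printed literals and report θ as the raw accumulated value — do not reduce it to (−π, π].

x' = -15.9000 + 7.6000·cos(0.3992)·0.1 = -15.1998
y' = -15.5000 + 7.6000·sin(0.3992)·0.1 = -15.2046
θ' = 0.3992 + (7.6000/3.0)·tan(-0.18)·0.1 = 0.3531
v' = 7.6000 + 2.7000·0.1 = 7.8700

(-15.1998, -15.2046, 0.3531, 7.8700)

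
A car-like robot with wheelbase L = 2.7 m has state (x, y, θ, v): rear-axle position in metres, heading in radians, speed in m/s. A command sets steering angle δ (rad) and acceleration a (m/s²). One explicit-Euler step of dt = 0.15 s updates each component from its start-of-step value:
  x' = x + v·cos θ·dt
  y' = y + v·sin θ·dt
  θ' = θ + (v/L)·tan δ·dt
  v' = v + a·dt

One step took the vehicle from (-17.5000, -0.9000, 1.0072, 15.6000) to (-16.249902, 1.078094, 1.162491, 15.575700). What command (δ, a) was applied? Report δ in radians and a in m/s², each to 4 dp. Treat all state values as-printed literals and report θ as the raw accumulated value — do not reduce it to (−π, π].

δ = 0.1773, a = -0.1620

a = (v'−v)/dt = (-0.024300)/0.15 = -0.1620
Δθ = θ'−θ = 0.155291;  (v·dt/L) = 15.6000·0.15/2.7 = 0.866667
tan δ = Δθ·L/(v·dt) = 0.179182  →  δ = 0.1773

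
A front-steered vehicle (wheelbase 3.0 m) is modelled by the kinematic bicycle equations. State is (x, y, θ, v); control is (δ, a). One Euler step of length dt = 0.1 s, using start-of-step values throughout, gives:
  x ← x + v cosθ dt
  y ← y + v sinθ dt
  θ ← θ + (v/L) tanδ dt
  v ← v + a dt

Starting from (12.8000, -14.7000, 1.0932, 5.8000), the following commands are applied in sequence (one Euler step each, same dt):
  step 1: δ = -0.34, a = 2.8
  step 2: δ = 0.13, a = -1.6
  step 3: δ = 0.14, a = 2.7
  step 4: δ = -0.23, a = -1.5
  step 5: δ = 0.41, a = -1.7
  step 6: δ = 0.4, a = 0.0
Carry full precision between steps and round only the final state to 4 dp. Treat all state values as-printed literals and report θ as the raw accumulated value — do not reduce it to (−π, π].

(14.5356, -11.5597, 1.2010, 5.8700)

after step 1 (δ=-0.34, a=2.8): (13.066595, -14.184901, 1.024811, 6.080000)
after step 2 (δ=0.13, a=-1.6): (13.382305, -13.665294, 1.051307, 5.920000)
after step 3 (δ=0.14, a=2.7): (13.676196, -13.151395, 1.079116, 6.190000)
after step 4 (δ=-0.23, a=-1.5): (13.968431, -12.605721, 1.030804, 6.040000)
after step 5 (δ=0.41, a=-1.7): (14.278965, -12.087663, 1.118310, 5.870000)
after step 6 (δ=0.4, a=0.0): (14.535603, -11.559737, 1.201036, 5.870000)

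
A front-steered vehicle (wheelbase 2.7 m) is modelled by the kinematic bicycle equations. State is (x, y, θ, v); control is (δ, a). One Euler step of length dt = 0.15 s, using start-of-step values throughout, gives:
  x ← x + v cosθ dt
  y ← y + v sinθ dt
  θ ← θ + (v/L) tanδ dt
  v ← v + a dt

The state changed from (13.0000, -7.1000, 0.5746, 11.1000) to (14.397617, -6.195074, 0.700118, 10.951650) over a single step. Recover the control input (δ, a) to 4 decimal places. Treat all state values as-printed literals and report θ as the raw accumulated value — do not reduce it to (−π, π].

a = (v'−v)/dt = (-0.148350)/0.15 = -0.9890
Δθ = θ'−θ = 0.125518;  (v·dt/L) = 11.1000·0.15/2.7 = 0.616667
tan δ = Δθ·L/(v·dt) = 0.203543  →  δ = 0.2008

δ = 0.2008, a = -0.9890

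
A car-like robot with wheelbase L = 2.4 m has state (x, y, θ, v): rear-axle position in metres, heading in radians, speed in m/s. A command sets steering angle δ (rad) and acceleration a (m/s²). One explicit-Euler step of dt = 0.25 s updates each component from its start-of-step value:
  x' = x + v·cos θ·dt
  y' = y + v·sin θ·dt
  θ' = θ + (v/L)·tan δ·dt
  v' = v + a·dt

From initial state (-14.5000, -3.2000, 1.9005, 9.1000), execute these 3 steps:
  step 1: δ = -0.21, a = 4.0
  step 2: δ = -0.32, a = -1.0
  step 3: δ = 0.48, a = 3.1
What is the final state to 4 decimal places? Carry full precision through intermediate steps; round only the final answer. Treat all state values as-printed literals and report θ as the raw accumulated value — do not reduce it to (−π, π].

after step 1 (δ=-0.21, a=4.0): (-15.236560, -1.047535, 1.698459, 10.100000)
after step 2 (δ=-0.32, a=-1.0): (-15.558033, 1.456917, 1.349809, 9.850000)
after step 3 (δ=0.48, a=3.1): (-15.018271, 3.859533, 1.883978, 10.625000)

(-15.0183, 3.8595, 1.8840, 10.6250)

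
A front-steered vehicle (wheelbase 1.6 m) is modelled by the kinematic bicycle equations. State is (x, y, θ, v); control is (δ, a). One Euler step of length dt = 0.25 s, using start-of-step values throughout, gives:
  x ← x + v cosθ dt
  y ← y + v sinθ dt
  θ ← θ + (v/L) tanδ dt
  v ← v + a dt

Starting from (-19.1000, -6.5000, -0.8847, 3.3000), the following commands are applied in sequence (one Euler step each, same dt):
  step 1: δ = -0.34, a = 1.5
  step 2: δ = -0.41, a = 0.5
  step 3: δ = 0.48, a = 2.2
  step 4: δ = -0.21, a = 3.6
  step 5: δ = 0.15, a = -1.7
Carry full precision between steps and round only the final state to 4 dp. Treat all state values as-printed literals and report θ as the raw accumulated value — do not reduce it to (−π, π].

after step 1 (δ=-0.34, a=1.5): (-18.577345, -7.138323, -1.067096, 3.675000)
after step 2 (δ=-0.41, a=0.5): (-18.133892, -7.942966, -1.316669, 3.800000)
after step 3 (δ=0.48, a=2.2): (-17.895061, -8.862455, -1.007556, 4.350000)
after step 4 (δ=-0.21, a=3.6): (-17.314413, -9.781969, -1.152427, 5.250000)
after step 5 (δ=0.15, a=-1.7): (-16.781182, -10.981269, -1.028448, 4.825000)

(-16.7812, -10.9813, -1.0284, 4.8250)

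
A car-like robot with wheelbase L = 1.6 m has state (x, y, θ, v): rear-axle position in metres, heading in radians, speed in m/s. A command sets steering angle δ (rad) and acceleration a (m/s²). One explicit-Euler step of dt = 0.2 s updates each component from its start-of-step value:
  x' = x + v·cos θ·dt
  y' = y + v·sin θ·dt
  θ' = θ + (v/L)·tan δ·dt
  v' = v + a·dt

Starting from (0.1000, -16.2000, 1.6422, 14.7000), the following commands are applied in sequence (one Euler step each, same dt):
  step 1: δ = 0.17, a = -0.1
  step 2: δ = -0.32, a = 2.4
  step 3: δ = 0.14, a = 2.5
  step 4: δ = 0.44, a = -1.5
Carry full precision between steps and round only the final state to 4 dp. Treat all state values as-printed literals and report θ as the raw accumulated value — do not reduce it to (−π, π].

after step 1 (δ=0.17, a=-0.1): (-0.109748, -13.267492, 1.957619, 14.680000)
after step 2 (δ=-0.32, a=2.4): (-1.217349, -10.548426, 1.349520, 15.160000)
after step 3 (δ=0.14, a=2.5): (-0.551900, -7.590352, 1.616567, 15.660000)
after step 4 (δ=0.44, a=-1.5): (-0.695204, -4.461632, 2.538120, 15.360000)

(-0.6952, -4.4616, 2.5381, 15.3600)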